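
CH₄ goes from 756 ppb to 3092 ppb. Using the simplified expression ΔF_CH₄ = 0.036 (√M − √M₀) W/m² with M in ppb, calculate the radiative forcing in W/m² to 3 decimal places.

ΔF = 1.012 W/m²

CH₄: 0.036 × (√3092 − √756) = 0.036 × (55.6058 − 27.4955) = 0.036 × 28.1103 = 1.0120 W/m².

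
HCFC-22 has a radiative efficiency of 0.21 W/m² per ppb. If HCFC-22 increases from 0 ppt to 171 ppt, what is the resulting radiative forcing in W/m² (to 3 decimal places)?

HCFC-22: Δ = 171 − 0 = 171 ppt = 0.171 ppb; ΔF = 0.21 × 0.171 = 0.0359 W/m².

ΔF = 0.036 W/m²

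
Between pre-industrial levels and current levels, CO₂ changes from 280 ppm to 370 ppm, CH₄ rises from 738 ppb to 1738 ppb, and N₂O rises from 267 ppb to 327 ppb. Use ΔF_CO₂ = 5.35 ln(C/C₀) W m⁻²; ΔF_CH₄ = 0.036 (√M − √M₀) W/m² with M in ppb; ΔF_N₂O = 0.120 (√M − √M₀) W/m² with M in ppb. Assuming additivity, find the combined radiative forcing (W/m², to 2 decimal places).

ΔF = 2.22 W/m²

CO₂: 5.35 × ln(370/280) = 5.35 × ln(1.32143) = 5.35 × 0.27871 = 1.4911 W/m².
CH₄: 0.036 × (√1738 − √738) = 0.036 × (41.6893 − 27.1662) = 0.036 × 14.5231 = 0.5228 W/m².
N₂O: 0.120 × (√327 − √267) = 0.120 × (18.0831 − 16.3401) = 0.120 × 1.7430 = 0.2092 W/m².
Total ΔF = 1.4911 + 0.5228 + 0.2092 = 2.2231 W/m².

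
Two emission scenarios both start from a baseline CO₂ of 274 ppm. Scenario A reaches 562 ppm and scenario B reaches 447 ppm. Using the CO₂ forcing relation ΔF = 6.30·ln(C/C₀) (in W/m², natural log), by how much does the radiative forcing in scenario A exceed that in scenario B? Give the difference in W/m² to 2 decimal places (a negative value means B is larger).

ΔF_A − ΔF_B = 1.44 W/m²

ΔF_A = 6.30 ln(562/274) = 6.30 × 0.71837 = 4.5257 W/m².
ΔF_B = 6.30 ln(447/274) = 6.30 × 0.48943 = 3.0834 W/m².
Difference: 4.5257 − 3.0834 = 1.4423 W/m².
(Equivalently, ΔF_A − ΔF_B = 6.30 ln(562/447) = 6.30 × 0.22894 = 1.4423 W/m².)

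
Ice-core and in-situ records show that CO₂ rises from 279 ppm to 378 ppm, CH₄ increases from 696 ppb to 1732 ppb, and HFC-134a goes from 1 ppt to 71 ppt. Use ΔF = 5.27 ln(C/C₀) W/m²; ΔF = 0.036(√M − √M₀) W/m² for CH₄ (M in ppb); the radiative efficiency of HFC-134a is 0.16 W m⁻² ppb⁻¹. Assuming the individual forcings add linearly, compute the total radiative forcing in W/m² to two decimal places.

ΔF = 2.16 W/m²

CO₂: 5.27 × ln(378/279) = 5.27 × ln(1.35484) = 5.27 × 0.30368 = 1.6004 W/m².
CH₄: 0.036 × (√1732 − √696) = 0.036 × (41.6173 − 26.3818) = 0.036 × 15.2355 = 0.5485 W/m².
HFC-134a: Δ = 71 − 1 = 70 ppt = 0.070 ppb; ΔF = 0.16 × 0.070 = 0.0112 W/m².
Total ΔF = 1.6004 + 0.5485 + 0.0112 = 2.1601 W/m².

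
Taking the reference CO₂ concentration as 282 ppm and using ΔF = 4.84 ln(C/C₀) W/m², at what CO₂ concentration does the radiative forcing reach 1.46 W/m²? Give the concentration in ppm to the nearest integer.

Set 4.84 ln(C/282) = 1.46, so ln(C/282) = 1.46/4.84 = 0.30165.
Then C/282 = e^0.30165 = 1.35209, giving C = 282 × 1.35209 = 381.29 ppm.

C ≈ 381 ppm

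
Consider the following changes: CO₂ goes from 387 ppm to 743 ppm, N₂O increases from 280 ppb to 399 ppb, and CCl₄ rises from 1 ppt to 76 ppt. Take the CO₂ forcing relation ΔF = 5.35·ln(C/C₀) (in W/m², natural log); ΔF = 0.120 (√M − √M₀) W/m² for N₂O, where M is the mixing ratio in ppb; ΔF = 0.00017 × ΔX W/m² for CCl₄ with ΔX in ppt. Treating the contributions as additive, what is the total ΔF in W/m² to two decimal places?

ΔF = 3.89 W/m²

CO₂: 5.35 × ln(743/387) = 5.35 × ln(1.91990) = 5.35 × 0.65227 = 3.4896 W/m².
N₂O: 0.120 × (√399 − √280) = 0.120 × (19.9750 − 16.7332) = 0.120 × 3.2418 = 0.3890 W/m².
CCl₄: ΔF = 0.00017 × (76 − 1) = 0.00017 × 75 = 0.0128 W/m².
Total ΔF = 3.4896 + 0.3890 + 0.0128 = 3.8914 W/m².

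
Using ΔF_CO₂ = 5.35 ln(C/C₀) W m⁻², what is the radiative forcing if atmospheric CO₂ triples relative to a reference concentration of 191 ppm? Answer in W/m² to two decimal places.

ΔF = 5.88 W/m²

Because the forcing depends only on the ratio C/C₀, the initial concentration does not enter.
ΔF = 5.35 × ln(3) = 5.35 × 1.09861 = 5.8776 W/m².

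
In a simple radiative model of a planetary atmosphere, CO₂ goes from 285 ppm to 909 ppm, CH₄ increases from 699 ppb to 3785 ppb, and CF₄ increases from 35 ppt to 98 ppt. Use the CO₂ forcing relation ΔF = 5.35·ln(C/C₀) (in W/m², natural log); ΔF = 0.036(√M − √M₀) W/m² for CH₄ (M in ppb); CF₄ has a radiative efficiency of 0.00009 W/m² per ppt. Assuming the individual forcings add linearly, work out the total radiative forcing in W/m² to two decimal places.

ΔF = 7.47 W/m²

CO₂: 5.35 × ln(909/285) = 5.35 × ln(3.18947) = 5.35 × 1.15985 = 6.2052 W/m².
CH₄: 0.036 × (√3785 − √699) = 0.036 × (61.5224 − 26.4386) = 0.036 × 35.0838 = 1.2630 W/m².
CF₄: ΔF = 0.00009 × (98 − 35) = 0.00009 × 63 = 0.0057 W/m².
Total ΔF = 6.2052 + 1.2630 + 0.0057 = 7.4739 W/m².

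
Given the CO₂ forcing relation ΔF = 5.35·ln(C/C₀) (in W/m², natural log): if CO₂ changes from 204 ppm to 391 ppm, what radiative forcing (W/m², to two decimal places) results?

CO₂: 5.35 × ln(391/204) = 5.35 × ln(1.91667) = 5.35 × 0.65059 = 3.4807 W/m².

ΔF = 3.48 W/m²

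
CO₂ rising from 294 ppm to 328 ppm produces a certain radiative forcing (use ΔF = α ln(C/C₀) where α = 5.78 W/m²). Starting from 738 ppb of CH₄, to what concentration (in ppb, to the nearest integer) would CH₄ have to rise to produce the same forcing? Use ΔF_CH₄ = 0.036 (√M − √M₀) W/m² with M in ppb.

M ≈ 2001 ppb

CO₂ forcing: 5.78 × ln(328/294) = 5.78 × 0.109434 = 0.63253 W/m².
Set 0.036(√M − √738) = 0.63253: √M = 0.63253/0.036 + √738 = 17.5703 + 27.1662 = 44.7365.
M = (44.7365)² = 2001.35 ppb.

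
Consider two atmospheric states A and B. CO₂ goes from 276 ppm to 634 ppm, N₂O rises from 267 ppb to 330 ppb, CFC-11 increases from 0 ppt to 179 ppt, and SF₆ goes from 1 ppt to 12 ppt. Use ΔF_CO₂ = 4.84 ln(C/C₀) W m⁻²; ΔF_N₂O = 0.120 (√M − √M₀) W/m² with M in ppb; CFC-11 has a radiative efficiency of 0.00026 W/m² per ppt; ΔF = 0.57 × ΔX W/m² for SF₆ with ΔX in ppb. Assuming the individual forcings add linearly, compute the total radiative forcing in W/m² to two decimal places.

ΔF = 4.30 W/m²

CO₂: 4.84 × ln(634/276) = 4.84 × ln(2.29710) = 4.84 × 0.83165 = 4.0252 W/m².
N₂O: 0.120 × (√330 − √267) = 0.120 × (18.1659 − 16.3401) = 0.120 × 1.8258 = 0.2191 W/m².
CFC-11: ΔF = 0.00026 × (179 − 0) = 0.00026 × 179 = 0.0465 W/m².
SF₆: Δ = 12 − 1 = 11 ppt = 0.011 ppb; ΔF = 0.57 × 0.011 = 0.0063 W/m².
Total ΔF = 4.0252 + 0.2191 + 0.0465 + 0.0063 = 4.2971 W/m².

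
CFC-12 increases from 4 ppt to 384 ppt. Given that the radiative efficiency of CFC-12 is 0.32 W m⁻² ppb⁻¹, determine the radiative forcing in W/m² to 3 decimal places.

CFC-12: Δ = 384 − 4 = 380 ppt = 0.380 ppb; ΔF = 0.32 × 0.380 = 0.1216 W/m².

ΔF = 0.122 W/m²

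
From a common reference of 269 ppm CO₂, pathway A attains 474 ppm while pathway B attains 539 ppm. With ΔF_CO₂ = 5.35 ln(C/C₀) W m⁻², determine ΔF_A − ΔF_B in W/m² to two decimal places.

ΔF_A − ΔF_B = -0.69 W/m²

ΔF_A = 5.35 ln(474/269) = 5.35 × 0.56650 = 3.0308 W/m².
ΔF_B = 5.35 ln(539/269) = 5.35 × 0.69500 = 3.7183 W/m².
Difference: 3.0308 − 3.7183 = -0.6875 W/m².
(Equivalently, ΔF_A − ΔF_B = 5.35 ln(474/539) = 5.35 × -0.12851 = -0.6875 W/m².)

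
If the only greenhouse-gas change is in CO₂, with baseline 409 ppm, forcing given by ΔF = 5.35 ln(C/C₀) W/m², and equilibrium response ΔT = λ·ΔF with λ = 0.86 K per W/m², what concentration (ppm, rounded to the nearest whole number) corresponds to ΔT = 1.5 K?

Required forcing: ΔF = ΔT/λ = 1.5/0.86 = 1.7442 W/m².
Then ln(C/409) = ΔF/5.35 = 1.7442/5.35 = 0.32602.
So C = 409 × e^0.32602 = 409 × 1.38544 = 566.64 ppm.

C ≈ 567 ppm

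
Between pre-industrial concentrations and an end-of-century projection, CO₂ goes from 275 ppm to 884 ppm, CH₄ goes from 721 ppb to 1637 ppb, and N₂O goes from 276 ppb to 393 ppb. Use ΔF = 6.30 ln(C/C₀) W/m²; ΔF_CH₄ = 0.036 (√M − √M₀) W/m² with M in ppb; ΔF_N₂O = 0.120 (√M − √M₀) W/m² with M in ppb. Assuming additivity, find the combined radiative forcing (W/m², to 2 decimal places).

ΔF = 8.23 W/m²

CO₂: 6.30 × ln(884/275) = 6.30 × ln(3.21455) = 6.30 × 1.16769 = 7.3564 W/m².
CH₄: 0.036 × (√1637 − √721) = 0.036 × (40.4599 − 26.8514) = 0.036 × 13.6085 = 0.4899 W/m².
N₂O: 0.120 × (√393 − √276) = 0.120 × (19.8242 − 16.6132) = 0.120 × 3.2110 = 0.3853 W/m².
Total ΔF = 7.3564 + 0.4899 + 0.3853 = 8.2316 W/m².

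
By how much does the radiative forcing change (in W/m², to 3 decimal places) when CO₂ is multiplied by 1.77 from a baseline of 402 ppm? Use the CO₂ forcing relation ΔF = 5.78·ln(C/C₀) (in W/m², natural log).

Because the forcing depends only on the ratio C/C₀, the initial concentration does not enter.
ΔF = 5.78 × ln(1.77) = 5.78 × 0.57098 = 3.3003 W/m².

ΔF = 3.300 W/m²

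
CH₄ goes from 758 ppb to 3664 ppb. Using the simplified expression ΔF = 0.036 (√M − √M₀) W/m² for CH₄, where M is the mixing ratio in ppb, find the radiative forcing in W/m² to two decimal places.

ΔF = 1.19 W/m²

CH₄: 0.036 × (√3664 − √758) = 0.036 × (60.5310 − 27.5318) = 0.036 × 32.9992 = 1.1880 W/m².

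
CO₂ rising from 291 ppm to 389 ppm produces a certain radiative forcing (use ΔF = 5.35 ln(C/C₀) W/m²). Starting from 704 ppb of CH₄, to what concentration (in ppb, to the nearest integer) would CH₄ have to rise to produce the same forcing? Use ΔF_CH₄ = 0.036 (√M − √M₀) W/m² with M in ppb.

CO₂ forcing: 5.35 × ln(389/291) = 5.35 × 0.290256 = 1.55287 W/m².
Set 0.036(√M − √704) = 1.55287: √M = 1.55287/0.036 + √704 = 43.1353 + 26.5330 = 69.6683.
M = (69.6683)² = 4853.67 ppb.

M ≈ 4854 ppb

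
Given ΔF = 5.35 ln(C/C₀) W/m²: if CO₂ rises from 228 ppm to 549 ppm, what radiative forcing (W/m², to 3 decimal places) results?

ΔF = 4.701 W/m²

CO₂: 5.35 × ln(549/228) = 5.35 × ln(2.40789) = 5.35 × 0.87875 = 4.7013 W/m².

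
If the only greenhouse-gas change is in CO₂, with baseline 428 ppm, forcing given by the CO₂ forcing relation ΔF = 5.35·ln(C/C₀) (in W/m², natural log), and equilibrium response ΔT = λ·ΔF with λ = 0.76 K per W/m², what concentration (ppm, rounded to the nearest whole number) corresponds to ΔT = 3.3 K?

Required forcing: ΔF = ΔT/λ = 3.3/0.76 = 4.3421 W/m².
Then ln(C/428) = ΔF/5.35 = 4.3421/5.35 = 0.81161.
So C = 428 × e^0.81161 = 428 × 2.25153 = 963.65 ppm.

C ≈ 964 ppm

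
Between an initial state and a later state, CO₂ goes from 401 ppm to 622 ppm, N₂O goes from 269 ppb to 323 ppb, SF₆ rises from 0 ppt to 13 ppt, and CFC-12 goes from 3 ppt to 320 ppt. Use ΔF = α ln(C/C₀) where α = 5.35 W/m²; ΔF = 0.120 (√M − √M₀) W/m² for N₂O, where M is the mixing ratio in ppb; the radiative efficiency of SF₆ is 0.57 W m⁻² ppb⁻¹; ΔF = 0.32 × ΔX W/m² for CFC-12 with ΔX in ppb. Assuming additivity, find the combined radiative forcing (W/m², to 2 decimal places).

CO₂: 5.35 × ln(622/401) = 5.35 × ln(1.55112) = 5.35 × 0.43898 = 2.3485 W/m².
N₂O: 0.120 × (√323 − √269) = 0.120 × (17.9722 − 16.4012) = 0.120 × 1.5710 = 0.1885 W/m².
SF₆: Δ = 13 − 0 = 13 ppt = 0.013 ppb; ΔF = 0.57 × 0.013 = 0.0074 W/m².
CFC-12: Δ = 320 − 3 = 317 ppt = 0.317 ppb; ΔF = 0.32 × 0.317 = 0.1014 W/m².
Total ΔF = 2.3485 + 0.1885 + 0.0074 + 0.1014 = 2.6458 W/m².

ΔF = 2.65 W/m²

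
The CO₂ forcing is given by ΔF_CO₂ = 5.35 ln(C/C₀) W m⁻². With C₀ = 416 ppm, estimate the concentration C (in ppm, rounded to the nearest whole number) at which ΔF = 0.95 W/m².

C ≈ 497 ppm

Set 5.35 ln(C/416) = 0.95, so ln(C/416) = 0.95/5.35 = 0.17757.
Then C/416 = e^0.17757 = 1.19431, giving C = 416 × 1.19431 = 496.83 ppm.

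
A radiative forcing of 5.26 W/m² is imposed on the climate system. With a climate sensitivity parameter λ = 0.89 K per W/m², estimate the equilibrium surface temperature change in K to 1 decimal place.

ΔT = λ ΔF = 0.89 × 5.26 = 4.6814 K.

ΔT = 4.7 K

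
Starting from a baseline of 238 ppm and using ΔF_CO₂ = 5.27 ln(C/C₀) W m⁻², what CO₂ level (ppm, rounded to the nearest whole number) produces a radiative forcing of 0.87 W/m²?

C ≈ 281 ppm

Set 5.27 ln(C/238) = 0.87, so ln(C/238) = 0.87/5.27 = 0.16509.
Then C/238 = e^0.16509 = 1.17950, giving C = 238 × 1.17950 = 280.72 ppm.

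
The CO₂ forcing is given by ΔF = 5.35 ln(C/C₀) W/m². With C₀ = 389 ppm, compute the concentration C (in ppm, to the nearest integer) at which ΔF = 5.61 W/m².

C ≈ 1110 ppm

Set 5.35 ln(C/389) = 5.61, so ln(C/389) = 5.61/5.35 = 1.04860.
Then C/389 = e^1.04860 = 2.85365, giving C = 389 × 2.85365 = 1110.07 ppm.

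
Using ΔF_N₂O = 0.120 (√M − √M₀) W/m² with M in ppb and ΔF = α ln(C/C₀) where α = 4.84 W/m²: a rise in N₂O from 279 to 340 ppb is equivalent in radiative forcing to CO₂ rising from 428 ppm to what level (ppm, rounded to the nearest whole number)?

C ≈ 447 ppm

N₂O forcing: 0.120 × (√340 − √279) = 0.120 × (18.4391 − 16.7033) = 0.120 × 1.7358 = 0.20830 W/m².
Set 4.84 ln(C/428) = 0.20830: ln(C/428) = 0.20830/4.84 = 0.04304, so C = 428 × e^0.04304 = 428 × 1.04398 = 446.82 ppm.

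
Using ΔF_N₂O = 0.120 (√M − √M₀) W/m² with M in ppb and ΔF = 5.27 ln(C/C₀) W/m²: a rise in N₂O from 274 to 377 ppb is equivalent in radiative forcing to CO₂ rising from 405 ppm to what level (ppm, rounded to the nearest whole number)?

N₂O forcing: 0.120 × (√377 − √274) = 0.120 × (19.4165 − 16.5529) = 0.120 × 2.8636 = 0.34363 W/m².
Set 5.27 ln(C/405) = 0.34363: ln(C/405) = 0.34363/5.27 = 0.06520, so C = 405 × e^0.06520 = 405 × 1.06737 = 432.28 ppm.

C ≈ 432 ppm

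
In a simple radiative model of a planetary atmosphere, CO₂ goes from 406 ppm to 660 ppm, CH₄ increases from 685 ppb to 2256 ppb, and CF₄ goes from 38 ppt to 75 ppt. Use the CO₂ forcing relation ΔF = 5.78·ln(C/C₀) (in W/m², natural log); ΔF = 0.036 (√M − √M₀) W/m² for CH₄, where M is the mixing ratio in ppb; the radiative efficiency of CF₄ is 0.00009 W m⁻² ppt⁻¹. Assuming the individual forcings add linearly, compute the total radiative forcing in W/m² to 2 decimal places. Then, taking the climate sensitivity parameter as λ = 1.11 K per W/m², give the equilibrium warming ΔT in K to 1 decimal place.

CO₂: 5.78 × ln(660/406) = 5.78 × ln(1.62562) = 5.78 × 0.48589 = 2.8084 W/m².
CH₄: 0.036 × (√2256 − √685) = 0.036 × (47.4974 − 26.1725) = 0.036 × 21.3249 = 0.7677 W/m².
CF₄: ΔF = 0.00009 × (75 − 38) = 0.00009 × 37 = 0.0033 W/m².
Total ΔF = 2.8084 + 0.7677 + 0.0033 = 3.5794 W/m².
ΔT = λ ΔF = 1.11 × 3.58 = 3.9738 K.

ΔF = 3.58 W/m²; ΔT = 4.0 K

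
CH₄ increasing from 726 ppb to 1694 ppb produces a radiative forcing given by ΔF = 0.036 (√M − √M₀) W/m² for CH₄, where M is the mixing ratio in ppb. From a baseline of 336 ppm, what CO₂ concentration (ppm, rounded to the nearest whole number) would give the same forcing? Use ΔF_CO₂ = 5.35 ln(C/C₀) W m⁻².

C ≈ 370 ppm

CH₄ forcing: 0.036 × (√1694 − √726) = 0.036 × (41.1582 − 26.9444) = 0.036 × 14.2138 = 0.51170 W/m².
Set 5.35 ln(C/336) = 0.51170: ln(C/336) = 0.51170/5.35 = 0.09564, so C = 336 × e^0.09564 = 336 × 1.10036 = 369.72 ppm.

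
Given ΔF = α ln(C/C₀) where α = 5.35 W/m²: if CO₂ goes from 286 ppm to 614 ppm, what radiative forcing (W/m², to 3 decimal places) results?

ΔF = 4.087 W/m²

CO₂: 5.35 × ln(614/286) = 5.35 × ln(2.14685) = 5.35 × 0.76400 = 4.0874 W/m².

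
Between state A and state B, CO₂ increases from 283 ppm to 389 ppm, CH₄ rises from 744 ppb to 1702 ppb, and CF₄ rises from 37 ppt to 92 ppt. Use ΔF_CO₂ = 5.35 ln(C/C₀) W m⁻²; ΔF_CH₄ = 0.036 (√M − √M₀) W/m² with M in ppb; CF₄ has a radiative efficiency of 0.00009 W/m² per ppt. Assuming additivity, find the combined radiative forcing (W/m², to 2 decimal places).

ΔF = 2.21 W/m²

CO₂: 5.35 × ln(389/283) = 5.35 × ln(1.37456) = 5.35 × 0.31813 = 1.7020 W/m².
CH₄: 0.036 × (√1702 − √744) = 0.036 × (41.2553 − 27.2764) = 0.036 × 13.9789 = 0.5032 W/m².
CF₄: ΔF = 0.00009 × (92 − 37) = 0.00009 × 55 = 0.0050 W/m².
Total ΔF = 1.7020 + 0.5032 + 0.0050 = 2.2102 W/m².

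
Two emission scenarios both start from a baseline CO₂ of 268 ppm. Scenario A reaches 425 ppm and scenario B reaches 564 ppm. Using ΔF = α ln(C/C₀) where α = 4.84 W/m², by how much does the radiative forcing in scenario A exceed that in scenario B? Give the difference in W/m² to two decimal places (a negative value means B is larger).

ΔF_A − ΔF_B = -1.37 W/m²

ΔF_A = 4.84 ln(425/268) = 4.84 × 0.46110 = 2.2317 W/m².
ΔF_B = 4.84 ln(564/268) = 4.84 × 0.74407 = 3.6013 W/m².
Difference: 2.2317 − 3.6013 = -1.3696 W/m².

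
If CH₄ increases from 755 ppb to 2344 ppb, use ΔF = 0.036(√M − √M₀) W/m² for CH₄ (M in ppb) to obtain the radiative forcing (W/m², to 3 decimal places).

ΔF = 0.754 W/m²

CH₄: 0.036 × (√2344 − √755) = 0.036 × (48.4149 − 27.4773) = 0.036 × 20.9376 = 0.7538 W/m².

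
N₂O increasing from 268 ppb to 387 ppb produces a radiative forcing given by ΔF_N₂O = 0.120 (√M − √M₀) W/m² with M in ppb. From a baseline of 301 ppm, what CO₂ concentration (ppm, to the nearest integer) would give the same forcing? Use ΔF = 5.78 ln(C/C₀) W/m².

N₂O forcing: 0.120 × (√387 − √268) = 0.120 × (19.6723 − 16.3707) = 0.120 × 3.3016 = 0.39619 W/m².
Set 5.78 ln(C/301) = 0.39619: ln(C/301) = 0.39619/5.78 = 0.06854, so C = 301 × e^0.06854 = 301 × 1.07094 = 322.35 ppm.

C ≈ 322 ppm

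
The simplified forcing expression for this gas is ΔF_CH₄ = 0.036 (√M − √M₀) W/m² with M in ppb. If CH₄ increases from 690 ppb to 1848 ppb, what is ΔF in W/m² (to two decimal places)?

ΔF = 0.60 W/m²

CH₄: 0.036 × (√1848 − √690) = 0.036 × (42.9884 − 26.2679) = 0.036 × 16.7205 = 0.6019 W/m².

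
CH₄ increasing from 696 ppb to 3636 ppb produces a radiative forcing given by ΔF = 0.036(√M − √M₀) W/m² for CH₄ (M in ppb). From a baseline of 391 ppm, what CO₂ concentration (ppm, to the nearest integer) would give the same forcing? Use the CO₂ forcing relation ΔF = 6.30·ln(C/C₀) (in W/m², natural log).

C ≈ 475 ppm

CH₄ forcing: 0.036 × (√3636 − √696) = 0.036 × (60.2993 − 26.3818) = 0.036 × 33.9175 = 1.22103 W/m².
Set 6.30 ln(C/391) = 1.22103: ln(C/391) = 1.22103/6.30 = 0.19381, so C = 391 × e^0.19381 = 391 × 1.21387 = 474.62 ppm.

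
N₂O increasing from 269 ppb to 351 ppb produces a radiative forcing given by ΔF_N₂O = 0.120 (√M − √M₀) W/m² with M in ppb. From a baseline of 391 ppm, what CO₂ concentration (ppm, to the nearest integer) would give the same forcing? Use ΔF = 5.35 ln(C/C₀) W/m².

C ≈ 412 ppm

N₂O forcing: 0.120 × (√351 − √269) = 0.120 × (18.7350 − 16.4012) = 0.120 × 2.3338 = 0.28006 W/m².
Set 5.35 ln(C/391) = 0.28006: ln(C/391) = 0.28006/5.35 = 0.05235, so C = 391 × e^0.05235 = 391 × 1.05374 = 412.01 ppm.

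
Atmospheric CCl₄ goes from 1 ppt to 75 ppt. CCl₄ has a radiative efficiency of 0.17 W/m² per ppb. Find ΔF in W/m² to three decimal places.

ΔF = 0.013 W/m²

CCl₄: Δ = 75 − 1 = 74 ppt = 0.074 ppb; ΔF = 0.17 × 0.074 = 0.0126 W/m².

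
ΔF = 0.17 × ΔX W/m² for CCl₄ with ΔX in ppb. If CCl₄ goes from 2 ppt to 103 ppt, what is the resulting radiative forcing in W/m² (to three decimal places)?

ΔF = 0.017 W/m²

CCl₄: Δ = 103 − 2 = 101 ppt = 0.101 ppb; ΔF = 0.17 × 0.101 = 0.0172 W/m².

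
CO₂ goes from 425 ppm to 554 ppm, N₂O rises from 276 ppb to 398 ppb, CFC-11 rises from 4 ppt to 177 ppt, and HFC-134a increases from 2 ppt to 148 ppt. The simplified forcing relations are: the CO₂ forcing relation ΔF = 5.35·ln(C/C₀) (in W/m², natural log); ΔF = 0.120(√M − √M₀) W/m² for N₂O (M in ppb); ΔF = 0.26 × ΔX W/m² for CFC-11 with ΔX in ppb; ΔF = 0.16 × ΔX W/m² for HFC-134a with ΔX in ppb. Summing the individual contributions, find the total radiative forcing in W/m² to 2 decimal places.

ΔF = 1.89 W/m²

CO₂: 5.35 × ln(554/425) = 5.35 × ln(1.30353) = 5.35 × 0.26508 = 1.4182 W/m².
N₂O: 0.120 × (√398 − √276) = 0.120 × (19.9499 − 16.6132) = 0.120 × 3.3367 = 0.4004 W/m².
CFC-11: Δ = 177 − 4 = 173 ppt = 0.173 ppb; ΔF = 0.26 × 0.173 = 0.0450 W/m².
HFC-134a: Δ = 148 − 2 = 146 ppt = 0.146 ppb; ΔF = 0.16 × 0.146 = 0.0234 W/m².
Total ΔF = 1.4182 + 0.4004 + 0.0450 + 0.0234 = 1.8870 W/m².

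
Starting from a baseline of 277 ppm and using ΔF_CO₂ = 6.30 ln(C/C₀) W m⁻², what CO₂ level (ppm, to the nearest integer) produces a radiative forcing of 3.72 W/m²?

Set 6.30 ln(C/277) = 3.72, so ln(C/277) = 3.72/6.30 = 0.59048.
Then C/277 = e^0.59048 = 1.80485, giving C = 277 × 1.80485 = 499.94 ppm.

C ≈ 500 ppm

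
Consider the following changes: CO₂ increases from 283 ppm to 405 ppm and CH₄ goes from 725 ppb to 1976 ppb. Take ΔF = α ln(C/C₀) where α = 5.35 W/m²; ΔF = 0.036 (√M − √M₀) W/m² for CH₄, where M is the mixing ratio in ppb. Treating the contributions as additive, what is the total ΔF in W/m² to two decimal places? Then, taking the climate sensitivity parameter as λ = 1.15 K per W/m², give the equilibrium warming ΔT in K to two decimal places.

ΔF = 2.55 W/m²; ΔT = 2.93 K

CO₂: 5.35 × ln(405/283) = 5.35 × ln(1.43110) = 5.35 × 0.35844 = 1.9177 W/m².
CH₄: 0.036 × (√1976 − √725) = 0.036 × (44.4522 − 26.9258) = 0.036 × 17.5264 = 0.6310 W/m².
Total ΔF = 1.9177 + 0.6310 = 2.5487 W/m².
ΔT = λ ΔF = 1.15 × 2.55 = 2.9325 K.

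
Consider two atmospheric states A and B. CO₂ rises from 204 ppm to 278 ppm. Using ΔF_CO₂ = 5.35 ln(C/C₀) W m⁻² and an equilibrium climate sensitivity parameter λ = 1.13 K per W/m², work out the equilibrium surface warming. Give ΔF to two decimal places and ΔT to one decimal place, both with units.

CO₂: 5.35 × ln(278/204) = 5.35 × ln(1.36275) = 5.35 × 0.30950 = 1.6558 W/m².
ΔT = λ ΔF = 1.13 × 1.66 = 1.8758 K.

ΔF = 1.66 W/m²; ΔT = 1.9 K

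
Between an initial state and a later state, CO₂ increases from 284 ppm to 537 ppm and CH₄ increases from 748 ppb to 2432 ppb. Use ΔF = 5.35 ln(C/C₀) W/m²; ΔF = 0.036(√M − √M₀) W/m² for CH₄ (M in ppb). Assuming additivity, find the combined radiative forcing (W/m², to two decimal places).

CO₂: 5.35 × ln(537/284) = 5.35 × ln(1.89085) = 5.35 × 0.63703 = 3.4081 W/m².
CH₄: 0.036 × (√2432 − √748) = 0.036 × (49.3153 − 27.3496) = 0.036 × 21.9657 = 0.7908 W/m².
Total ΔF = 3.4081 + 0.7908 = 4.1989 W/m².

ΔF = 4.20 W/m²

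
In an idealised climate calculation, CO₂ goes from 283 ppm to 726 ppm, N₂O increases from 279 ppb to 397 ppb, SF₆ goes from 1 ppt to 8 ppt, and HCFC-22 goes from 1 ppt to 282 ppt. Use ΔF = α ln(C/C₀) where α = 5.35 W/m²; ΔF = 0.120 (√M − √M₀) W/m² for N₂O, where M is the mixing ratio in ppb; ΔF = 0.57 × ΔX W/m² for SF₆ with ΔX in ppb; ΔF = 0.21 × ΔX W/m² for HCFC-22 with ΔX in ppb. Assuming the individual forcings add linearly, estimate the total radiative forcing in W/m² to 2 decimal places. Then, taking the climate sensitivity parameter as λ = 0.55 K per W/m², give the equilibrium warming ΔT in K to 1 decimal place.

ΔF = 5.49 W/m²; ΔT = 3.0 K

CO₂: 5.35 × ln(726/283) = 5.35 × ln(2.56537) = 5.35 × 0.94210 = 5.0402 W/m².
N₂O: 0.120 × (√397 − √279) = 0.120 × (19.9249 − 16.7033) = 0.120 × 3.2216 = 0.3866 W/m².
SF₆: Δ = 8 − 1 = 7 ppt = 0.007 ppb; ΔF = 0.57 × 0.007 = 0.0040 W/m².
HCFC-22: Δ = 282 − 1 = 281 ppt = 0.281 ppb; ΔF = 0.21 × 0.281 = 0.0590 W/m².
Total ΔF = 5.0402 + 0.3866 + 0.0040 + 0.0590 = 5.4898 W/m².
ΔT = λ ΔF = 0.55 × 5.49 = 3.0195 K.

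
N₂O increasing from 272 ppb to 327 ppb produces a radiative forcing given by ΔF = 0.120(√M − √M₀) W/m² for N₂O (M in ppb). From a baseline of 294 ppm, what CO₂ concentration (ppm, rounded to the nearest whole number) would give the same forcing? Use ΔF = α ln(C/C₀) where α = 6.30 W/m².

C ≈ 303 ppm

N₂O forcing: 0.120 × (√327 − √272) = 0.120 × (18.0831 − 16.4924) = 0.120 × 1.5907 = 0.19088 W/m².
Set 6.30 ln(C/294) = 0.19088: ln(C/294) = 0.19088/6.30 = 0.03030, so C = 294 × e^0.03030 = 294 × 1.03076 = 303.04 ppm.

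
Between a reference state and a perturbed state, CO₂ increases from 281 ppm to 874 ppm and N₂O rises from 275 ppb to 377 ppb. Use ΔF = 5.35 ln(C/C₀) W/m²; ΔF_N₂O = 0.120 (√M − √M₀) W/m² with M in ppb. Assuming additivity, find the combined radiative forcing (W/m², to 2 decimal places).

ΔF = 6.41 W/m²

CO₂: 5.35 × ln(874/281) = 5.35 × ln(3.11032) = 5.35 × 1.13473 = 6.0708 W/m².
N₂O: 0.120 × (√377 − √275) = 0.120 × (19.4165 − 16.5831) = 0.120 × 2.8334 = 0.3400 W/m².
Total ΔF = 6.0708 + 0.3400 = 6.4108 W/m².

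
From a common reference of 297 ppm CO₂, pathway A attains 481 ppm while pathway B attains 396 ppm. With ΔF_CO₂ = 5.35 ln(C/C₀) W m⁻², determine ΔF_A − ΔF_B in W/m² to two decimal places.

ΔF_A = 5.35 ln(481/297) = 5.35 × 0.48214 = 2.5794 W/m².
ΔF_B = 5.35 ln(396/297) = 5.35 × 0.28768 = 1.5391 W/m².
Difference: 2.5794 − 1.5391 = 1.0403 W/m².
(Equivalently, ΔF_A − ΔF_B = 5.35 ln(481/396) = 5.35 × 0.19445 = 1.0403 W/m².)

ΔF_A − ΔF_B = 1.04 W/m²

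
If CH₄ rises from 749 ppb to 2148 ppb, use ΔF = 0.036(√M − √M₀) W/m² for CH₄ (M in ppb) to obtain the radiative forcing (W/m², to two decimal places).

ΔF = 0.68 W/m²

CH₄: 0.036 × (√2148 − √749) = 0.036 × (46.3465 − 27.3679) = 0.036 × 18.9786 = 0.6832 W/m².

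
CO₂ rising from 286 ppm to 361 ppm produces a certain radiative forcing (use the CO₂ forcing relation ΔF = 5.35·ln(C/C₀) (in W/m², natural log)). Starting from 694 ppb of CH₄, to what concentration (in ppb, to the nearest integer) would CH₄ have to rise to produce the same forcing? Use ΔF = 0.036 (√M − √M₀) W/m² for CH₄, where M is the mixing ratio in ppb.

CO₂ forcing: 5.35 × ln(361/286) = 5.35 × 0.232886 = 1.24594 W/m².
Set 0.036(√M − √694) = 1.24594: √M = 1.24594/0.036 + √694 = 34.6094 + 26.3439 = 60.9533.
M = (60.9533)² = 3715.30 ppb.

M ≈ 3715 ppb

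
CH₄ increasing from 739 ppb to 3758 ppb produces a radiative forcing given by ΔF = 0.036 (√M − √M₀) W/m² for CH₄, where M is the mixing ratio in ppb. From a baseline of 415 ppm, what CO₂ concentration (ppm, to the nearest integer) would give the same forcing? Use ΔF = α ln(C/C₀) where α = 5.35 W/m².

CH₄ forcing: 0.036 × (√3758 − √739) = 0.036 × (61.3025 − 27.1846) = 0.036 × 34.1179 = 1.22824 W/m².
Set 5.35 ln(C/415) = 1.22824: ln(C/415) = 1.22824/5.35 = 0.22958, so C = 415 × e^0.22958 = 415 × 1.25807 = 522.10 ppm.

C ≈ 522 ppm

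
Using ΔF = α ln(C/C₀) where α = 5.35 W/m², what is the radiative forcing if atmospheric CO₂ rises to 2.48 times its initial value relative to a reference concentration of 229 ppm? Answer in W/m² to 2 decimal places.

Because the forcing depends only on the ratio C/C₀, the initial concentration does not enter.
ΔF = 5.35 × ln(2.48) = 5.35 × 0.90826 = 4.8592 W/m².

ΔF = 4.86 W/m²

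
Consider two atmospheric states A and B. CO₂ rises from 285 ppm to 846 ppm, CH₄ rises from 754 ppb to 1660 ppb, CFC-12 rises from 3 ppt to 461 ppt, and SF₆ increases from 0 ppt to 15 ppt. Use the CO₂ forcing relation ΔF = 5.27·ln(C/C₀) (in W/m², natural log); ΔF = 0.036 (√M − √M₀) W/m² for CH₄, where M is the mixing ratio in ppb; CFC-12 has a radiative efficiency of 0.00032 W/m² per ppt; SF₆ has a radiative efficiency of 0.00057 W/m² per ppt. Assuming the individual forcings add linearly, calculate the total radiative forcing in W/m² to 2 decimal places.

CO₂: 5.27 × ln(846/285) = 5.27 × ln(2.96842) = 5.27 × 1.08803 = 5.7339 W/m².
CH₄: 0.036 × (√1660 − √754) = 0.036 × (40.7431 − 27.4591) = 0.036 × 13.2840 = 0.4782 W/m².
CFC-12: ΔF = 0.00032 × (461 − 3) = 0.00032 × 458 = 0.1466 W/m².
SF₆: ΔF = 0.00057 × (15 − 0) = 0.00057 × 15 = 0.0086 W/m².
Total ΔF = 5.7339 + 0.4782 + 0.1466 + 0.0086 = 6.3673 W/m².

ΔF = 6.37 W/m²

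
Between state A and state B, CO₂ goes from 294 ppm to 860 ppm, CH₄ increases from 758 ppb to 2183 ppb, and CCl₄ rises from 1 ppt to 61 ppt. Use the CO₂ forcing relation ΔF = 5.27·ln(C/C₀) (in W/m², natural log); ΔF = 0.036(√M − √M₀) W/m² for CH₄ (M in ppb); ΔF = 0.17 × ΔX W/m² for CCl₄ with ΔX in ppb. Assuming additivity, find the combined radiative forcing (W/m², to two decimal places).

CO₂: 5.27 × ln(860/294) = 5.27 × ln(2.92517) = 5.27 × 1.07335 = 5.6566 W/m².
CH₄: 0.036 × (√2183 − √758) = 0.036 × (46.7226 − 27.5318) = 0.036 × 19.1908 = 0.6909 W/m².
CCl₄: Δ = 61 − 1 = 60 ppt = 0.060 ppb; ΔF = 0.17 × 0.060 = 0.0102 W/m².
Total ΔF = 5.6566 + 0.6909 + 0.0102 = 6.3577 W/m².

ΔF = 6.36 W/m²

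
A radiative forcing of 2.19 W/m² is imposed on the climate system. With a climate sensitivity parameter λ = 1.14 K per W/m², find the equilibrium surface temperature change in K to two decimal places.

ΔT = 2.50 K

ΔT = λ ΔF = 1.14 × 2.19 = 2.4966 K.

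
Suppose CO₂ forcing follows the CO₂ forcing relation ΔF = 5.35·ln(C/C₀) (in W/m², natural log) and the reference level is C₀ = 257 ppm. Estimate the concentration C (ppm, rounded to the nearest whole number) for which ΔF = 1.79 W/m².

C ≈ 359 ppm

Set 5.35 ln(C/257) = 1.79, so ln(C/257) = 1.79/5.35 = 0.33458.
Then C/257 = e^0.33458 = 1.39735, giving C = 257 × 1.39735 = 359.12 ppm.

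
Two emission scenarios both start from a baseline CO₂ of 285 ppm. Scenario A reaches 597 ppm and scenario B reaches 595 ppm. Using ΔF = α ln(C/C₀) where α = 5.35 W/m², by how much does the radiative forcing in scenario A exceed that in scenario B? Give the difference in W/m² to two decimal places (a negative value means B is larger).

ΔF_A = 5.35 ln(597/285) = 5.35 × 0.73943 = 3.9560 W/m².
ΔF_B = 5.35 ln(595/285) = 5.35 × 0.73607 = 3.9380 W/m².
Difference: 3.9560 − 3.9380 = 0.0180 W/m².
(Equivalently, ΔF_A − ΔF_B = 5.35 ln(597/595) = 5.35 × 0.00336 = 0.0180 W/m².)

ΔF_A − ΔF_B = 0.02 W/m²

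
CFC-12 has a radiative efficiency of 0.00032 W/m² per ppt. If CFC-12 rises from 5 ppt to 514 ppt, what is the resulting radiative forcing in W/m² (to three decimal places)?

CFC-12: ΔF = 0.00032 × (514 − 5) = 0.00032 × 509 = 0.1629 W/m².

ΔF = 0.163 W/m²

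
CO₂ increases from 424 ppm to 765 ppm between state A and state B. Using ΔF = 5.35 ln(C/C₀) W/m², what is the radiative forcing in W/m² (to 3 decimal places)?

ΔF = 3.157 W/m²

CO₂: 5.35 × ln(765/424) = 5.35 × ln(1.80425) = 5.35 × 0.59014 = 3.1572 W/m².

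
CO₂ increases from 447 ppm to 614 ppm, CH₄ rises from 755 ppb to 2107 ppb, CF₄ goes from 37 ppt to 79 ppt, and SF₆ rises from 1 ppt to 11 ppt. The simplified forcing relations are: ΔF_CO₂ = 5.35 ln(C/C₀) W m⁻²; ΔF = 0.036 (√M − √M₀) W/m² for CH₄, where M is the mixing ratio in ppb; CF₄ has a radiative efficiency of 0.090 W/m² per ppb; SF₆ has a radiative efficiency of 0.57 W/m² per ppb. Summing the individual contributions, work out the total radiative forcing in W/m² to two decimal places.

CO₂: 5.35 × ln(614/447) = 5.35 × ln(1.37360) = 5.35 × 0.31744 = 1.6983 W/m².
CH₄: 0.036 × (√2107 − √755) = 0.036 × (45.9021 − 27.4773) = 0.036 × 18.4248 = 0.6633 W/m².
CF₄: Δ = 79 − 37 = 42 ppt = 0.042 ppb; ΔF = 0.090 × 0.042 = 0.0038 W/m².
SF₆: Δ = 11 − 1 = 10 ppt = 0.010 ppb; ΔF = 0.57 × 0.010 = 0.0057 W/m².
Total ΔF = 1.6983 + 0.6633 + 0.0038 + 0.0057 = 2.3711 W/m².

ΔF = 2.37 W/m²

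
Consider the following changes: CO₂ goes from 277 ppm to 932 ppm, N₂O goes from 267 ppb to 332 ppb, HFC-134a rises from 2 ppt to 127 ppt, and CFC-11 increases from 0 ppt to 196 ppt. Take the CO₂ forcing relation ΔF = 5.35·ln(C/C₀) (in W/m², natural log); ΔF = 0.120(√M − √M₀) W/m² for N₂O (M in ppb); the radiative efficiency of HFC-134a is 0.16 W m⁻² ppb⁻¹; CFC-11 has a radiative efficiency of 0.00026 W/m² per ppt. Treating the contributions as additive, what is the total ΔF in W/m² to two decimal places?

CO₂: 5.35 × ln(932/277) = 5.35 × ln(3.36462) = 5.35 × 1.21332 = 6.4913 W/m².
N₂O: 0.120 × (√332 − √267) = 0.120 × (18.2209 − 16.3401) = 0.120 × 1.8808 = 0.2257 W/m².
HFC-134a: Δ = 127 − 2 = 125 ppt = 0.125 ppb; ΔF = 0.16 × 0.125 = 0.0200 W/m².
CFC-11: ΔF = 0.00026 × (196 − 0) = 0.00026 × 196 = 0.0510 W/m².
Total ΔF = 6.4913 + 0.2257 + 0.0200 + 0.0510 = 6.7880 W/m².

ΔF = 6.79 W/m²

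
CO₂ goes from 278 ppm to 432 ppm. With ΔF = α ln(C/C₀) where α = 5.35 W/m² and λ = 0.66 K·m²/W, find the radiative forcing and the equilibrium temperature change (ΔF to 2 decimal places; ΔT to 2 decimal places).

CO₂: 5.35 × ln(432/278) = 5.35 × ln(1.55396) = 5.35 × 0.44081 = 2.3583 W/m².
ΔT = λ ΔF = 0.66 × 2.36 = 1.5576 K.

ΔF = 2.36 W/m²; ΔT = 1.56 K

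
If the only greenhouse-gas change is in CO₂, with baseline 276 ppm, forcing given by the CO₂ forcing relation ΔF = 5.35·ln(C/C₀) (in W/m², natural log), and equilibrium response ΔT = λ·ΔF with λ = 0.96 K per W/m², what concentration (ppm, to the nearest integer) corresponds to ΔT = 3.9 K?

Required forcing: ΔF = ΔT/λ = 3.9/0.96 = 4.0625 W/m².
Then ln(C/276) = ΔF/5.35 = 4.0625/5.35 = 0.75935.
So C = 276 × e^0.75935 = 276 × 2.13689 = 589.78 ppm.

C ≈ 590 ppm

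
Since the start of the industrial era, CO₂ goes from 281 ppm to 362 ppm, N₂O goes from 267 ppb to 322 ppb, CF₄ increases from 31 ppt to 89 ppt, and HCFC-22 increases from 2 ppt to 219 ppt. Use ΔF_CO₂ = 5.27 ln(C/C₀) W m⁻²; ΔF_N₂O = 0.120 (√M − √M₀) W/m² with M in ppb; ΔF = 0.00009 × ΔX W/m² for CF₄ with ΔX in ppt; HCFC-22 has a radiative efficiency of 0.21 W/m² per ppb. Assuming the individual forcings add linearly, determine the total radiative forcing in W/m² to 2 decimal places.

CO₂: 5.27 × ln(362/281) = 5.27 × ln(1.28826) = 5.27 × 0.25329 = 1.3348 W/m².
N₂O: 0.120 × (√322 − √267) = 0.120 × (17.9444 − 16.3401) = 0.120 × 1.6043 = 0.1925 W/m².
CF₄: ΔF = 0.00009 × (89 − 31) = 0.00009 × 58 = 0.0052 W/m².
HCFC-22: Δ = 219 − 2 = 217 ppt = 0.217 ppb; ΔF = 0.21 × 0.217 = 0.0456 W/m².
Total ΔF = 1.3348 + 0.1925 + 0.0052 + 0.0456 = 1.5781 W/m².

ΔF = 1.58 W/m²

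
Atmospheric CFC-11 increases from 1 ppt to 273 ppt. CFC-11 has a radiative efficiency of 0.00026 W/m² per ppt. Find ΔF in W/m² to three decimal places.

ΔF = 0.071 W/m²

CFC-11: ΔF = 0.00026 × (273 − 1) = 0.00026 × 272 = 0.0707 W/m².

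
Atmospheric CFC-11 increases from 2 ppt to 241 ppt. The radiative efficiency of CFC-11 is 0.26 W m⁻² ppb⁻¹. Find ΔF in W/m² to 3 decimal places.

CFC-11: Δ = 241 − 2 = 239 ppt = 0.239 ppb; ΔF = 0.26 × 0.239 = 0.0621 W/m².

ΔF = 0.062 W/m²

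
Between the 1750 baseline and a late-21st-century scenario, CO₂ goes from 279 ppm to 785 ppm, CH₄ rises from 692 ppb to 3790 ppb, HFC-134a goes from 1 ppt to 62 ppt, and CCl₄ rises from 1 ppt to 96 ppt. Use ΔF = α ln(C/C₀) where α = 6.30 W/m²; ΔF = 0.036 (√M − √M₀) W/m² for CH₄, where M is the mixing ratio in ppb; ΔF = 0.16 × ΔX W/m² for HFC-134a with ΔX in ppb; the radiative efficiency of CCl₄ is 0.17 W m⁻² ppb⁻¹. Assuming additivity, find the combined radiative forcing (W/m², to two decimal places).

ΔF = 7.81 W/m²

CO₂: 6.30 × ln(785/279) = 6.30 × ln(2.81362) = 6.30 × 1.03447 = 6.5172 W/m².
CH₄: 0.036 × (√3790 − √692) = 0.036 × (61.5630 − 26.3059) = 0.036 × 35.2571 = 1.2693 W/m².
HFC-134a: Δ = 62 − 1 = 61 ppt = 0.061 ppb; ΔF = 0.16 × 0.061 = 0.0098 W/m².
CCl₄: Δ = 96 − 1 = 95 ppt = 0.095 ppb; ΔF = 0.17 × 0.095 = 0.0162 W/m².
Total ΔF = 6.5172 + 1.2693 + 0.0098 + 0.0162 = 7.8125 W/m².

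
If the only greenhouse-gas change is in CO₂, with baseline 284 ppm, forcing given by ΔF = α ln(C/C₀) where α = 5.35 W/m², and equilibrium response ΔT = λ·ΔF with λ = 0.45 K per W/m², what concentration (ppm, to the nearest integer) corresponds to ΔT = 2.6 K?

C ≈ 836 ppm

Required forcing: ΔF = ΔT/λ = 2.6/0.45 = 5.7778 W/m².
Then ln(C/284) = ΔF/5.35 = 5.7778/5.35 = 1.07996.
So C = 284 × e^1.07996 = 284 × 2.94456 = 836.26 ppm.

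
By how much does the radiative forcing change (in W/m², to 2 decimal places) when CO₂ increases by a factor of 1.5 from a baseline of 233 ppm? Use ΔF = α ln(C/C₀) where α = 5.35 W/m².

ΔF = 5.35 × ln(1.5) = 5.35 × 0.40547 = 2.1693 W/m².

ΔF = 2.17 W/m²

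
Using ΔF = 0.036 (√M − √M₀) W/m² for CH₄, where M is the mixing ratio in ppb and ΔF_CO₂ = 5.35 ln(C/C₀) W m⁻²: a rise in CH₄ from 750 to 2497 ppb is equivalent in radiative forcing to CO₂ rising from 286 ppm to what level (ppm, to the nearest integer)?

C ≈ 333 ppm

CH₄ forcing: 0.036 × (√2497 − √750) = 0.036 × (49.9700 − 27.3861) = 0.036 × 22.5839 = 0.81302 W/m².
Set 5.35 ln(C/286) = 0.81302: ln(C/286) = 0.81302/5.35 = 0.15197, so C = 286 × e^0.15197 = 286 × 1.16413 = 332.94 ppm.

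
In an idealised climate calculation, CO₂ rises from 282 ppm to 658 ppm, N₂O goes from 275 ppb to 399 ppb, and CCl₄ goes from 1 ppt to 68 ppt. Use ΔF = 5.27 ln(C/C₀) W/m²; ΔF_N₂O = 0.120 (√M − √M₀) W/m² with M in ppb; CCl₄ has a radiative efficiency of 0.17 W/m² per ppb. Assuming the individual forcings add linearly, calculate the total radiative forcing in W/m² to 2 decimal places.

ΔF = 4.88 W/m²

CO₂: 5.27 × ln(658/282) = 5.27 × ln(2.33333) = 5.27 × 0.84730 = 4.4653 W/m².
N₂O: 0.120 × (√399 − √275) = 0.120 × (19.9750 − 16.5831) = 0.120 × 3.3919 = 0.4070 W/m².
CCl₄: Δ = 68 − 1 = 67 ppt = 0.067 ppb; ΔF = 0.17 × 0.067 = 0.0114 W/m².
Total ΔF = 4.4653 + 0.4070 + 0.0114 = 4.8837 W/m².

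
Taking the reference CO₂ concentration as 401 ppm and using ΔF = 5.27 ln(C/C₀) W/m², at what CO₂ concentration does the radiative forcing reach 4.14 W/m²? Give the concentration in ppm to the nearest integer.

C ≈ 880 ppm

Set 5.27 ln(C/401) = 4.14, so ln(C/401) = 4.14/5.27 = 0.78558.
Then C/401 = e^0.78558 = 2.19368, giving C = 401 × 2.19368 = 879.67 ppm.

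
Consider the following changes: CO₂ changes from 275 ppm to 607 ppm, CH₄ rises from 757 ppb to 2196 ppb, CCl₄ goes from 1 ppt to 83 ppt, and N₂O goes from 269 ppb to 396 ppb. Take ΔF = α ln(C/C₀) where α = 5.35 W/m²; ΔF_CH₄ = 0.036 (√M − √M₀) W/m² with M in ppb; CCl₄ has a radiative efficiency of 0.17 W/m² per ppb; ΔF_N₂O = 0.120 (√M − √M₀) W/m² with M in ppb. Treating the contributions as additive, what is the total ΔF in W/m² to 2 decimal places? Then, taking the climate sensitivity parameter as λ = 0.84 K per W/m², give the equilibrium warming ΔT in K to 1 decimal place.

ΔF = 5.37 W/m²; ΔT = 4.5 K

CO₂: 5.35 × ln(607/275) = 5.35 × ln(2.20727) = 5.35 × 0.79176 = 4.2359 W/m².
CH₄: 0.036 × (√2196 − √757) = 0.036 × (46.8615 − 27.5136) = 0.036 × 19.3479 = 0.6965 W/m².
CCl₄: Δ = 83 − 1 = 82 ppt = 0.082 ppb; ΔF = 0.17 × 0.082 = 0.0139 W/m².
N₂O: 0.120 × (√396 − √269) = 0.120 × (19.8997 − 16.4012) = 0.120 × 3.4985 = 0.4198 W/m².
Total ΔF = 4.2359 + 0.6965 + 0.0139 + 0.4198 = 5.3661 W/m².
ΔT = λ ΔF = 0.84 × 5.37 = 4.5108 K.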